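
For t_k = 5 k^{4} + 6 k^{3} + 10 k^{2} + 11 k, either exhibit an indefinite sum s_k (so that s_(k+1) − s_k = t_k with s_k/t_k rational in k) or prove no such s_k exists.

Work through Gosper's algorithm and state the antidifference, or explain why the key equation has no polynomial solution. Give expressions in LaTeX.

Step 1: r(k) = (5*k**4 + 26*k**3 + 58*k**2 + 69*k + 32)/(k*(5*k**3 + 6*k**2 + 10*k + 11)).
A = 1, B = 1, C = k**4 + 6*k**3/5 + 2*k**2 + 11*k/5.
Key eq: (1)·f(k+1) = (1)·f(k) + (k**4 + 6*k**3/5 + 2*k**2 + 11*k/5).
Degrees (0,0,4) ⇒ d ≤ 5.
A polynomial solution: f(k) = k*(k - 1)*(k**3 + 2*k + 4)/5.
R(k) = B(k−1)·f(k)/C(k) = (k - 1)*(k**3 + 2*k + 4)/(5*k**3 + 6*k**2 + 10*k + 11); s_k = R·t_k = k*(k**4 - k**3 + 2*k**2 + 2*k - 4).
s_(k+1) − s_k = k*(5*k**3 + 6*k**2 + 10*k + 11) = t_k.

s_k = k \left(k^{4} - k^{3} + 2 k^{2} + 2 k - 4\right)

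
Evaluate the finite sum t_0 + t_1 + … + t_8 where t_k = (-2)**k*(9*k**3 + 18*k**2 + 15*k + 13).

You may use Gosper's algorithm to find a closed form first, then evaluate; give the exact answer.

r(k) = 2*(-9*k**3 - 45*k**2 - 78*k - 55)/(9*k**3 + 18*k**2 + 15*k + 13) after simplifying.
Gosper form: A/B · C(k+1)/C(k) with A=-2, B=1, C=k**3 + 2*k**2 + 5*k/3 + 13/9.
Solve (-2)·f(k+1) − (1)·f(k) = k**3 + 2*k**2 + 5*k/3 + 13/9.
Degrees (0,0,3) ⇒ d ≤ 3.
Coefficient equations give f(k) = -(3*k**3 - k + 3)/9.
Get s_k = R·t_k = (-2)**k*(-3*k**3 + k - 3) with R(k) = B(k−1)f(k)/C(k) = -(3*k**3 - k + 3)/(9*k**3 + 18*k**2 + 15*k + 13).
Δs = (-2)**k*(9*k**3 + 18*k**2 + 15*k + 13), as required.
Telescoping: Σ = s_(9) − s_(0) = 1116672 − (-3) = 1116675.

Σ = 1116675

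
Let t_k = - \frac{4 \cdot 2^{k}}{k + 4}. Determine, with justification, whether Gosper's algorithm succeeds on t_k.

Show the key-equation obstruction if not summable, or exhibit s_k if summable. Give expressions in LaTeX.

No; the degree bound rules out any f.

r(k) = 2*(k + 4)/(k + 5) after simplifying.
Take A(k)=2*k + 8, B(k)=k + 5, C(k)=1.
f must satisfy (2*k + 8)·f(k+1) − (k + 4)·f(k) = 1.
d = -1 from the (1,1,0) case.
deg f ≤ -1 is impossible — no certificate.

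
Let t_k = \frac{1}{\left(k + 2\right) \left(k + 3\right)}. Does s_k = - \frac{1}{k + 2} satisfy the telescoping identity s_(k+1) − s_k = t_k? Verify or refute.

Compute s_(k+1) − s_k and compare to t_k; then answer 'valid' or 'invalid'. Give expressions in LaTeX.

s_(k+1) = -1/(k + 3)
s_(k+1) − s_k = 1/((k + 2)*(k + 3))
(s_(k+1) − s_k) − t_k = 0

valid (s_(k+1) − s_k reduces to t_k)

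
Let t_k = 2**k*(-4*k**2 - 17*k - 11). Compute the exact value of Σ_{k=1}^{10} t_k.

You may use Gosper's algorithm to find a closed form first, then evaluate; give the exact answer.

Step 1: r(k) = 2*(4*k**2 + 25*k + 32)/(4*k**2 + 17*k + 11).
So A=2 and B=1, with C=k**2 + 17*k/4 + 11/4.
f must satisfy (2)·f(k+1) − (1)·f(k) = k**2 + 17*k/4 + 11/4.
deg f ≤ 2 (via 0,0,2).
Solving with deg f ≤ 2: f(k) = (4*k**2 + k + 1)/4.
R(k) = B(k−1)·f(k)/C(k) = (4*k**2 + k + 1)/(4*k**2 + 17*k + 11); s_k = R·t_k = 2**k*(-4*k**2 - k - 1).
Δs = 2**k*(-4*k**2 - 17*k - 11), as required.
Sum = s_(11) − s_(1); s_(11) = -1015808, s_(1) = -12 ⇒ -1015796.

Σ = -1015796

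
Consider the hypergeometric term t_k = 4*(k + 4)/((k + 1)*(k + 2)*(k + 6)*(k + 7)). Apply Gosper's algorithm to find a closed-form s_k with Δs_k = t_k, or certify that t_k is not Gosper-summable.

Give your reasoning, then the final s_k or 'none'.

t_(k+1)/t_k = (k + 1)*(k + 5)*(k + 6)/((k + 3)*(k + 4)*(k + 8)).
Normal form (A,B,C) = (k + 1, k + 8, k**4 + 16*k**3 + 95*k**2 + 248*k + 240).
Set up (k + 1)·f(k+1) − (k + 7)·f(k) − (k**4 + 16*k**3 + 95*k**2 + 248*k + 240) = 0.
Degrees (1,1,4) ⇒ d ≤ 6.
Match coefficients ⇒ f(k) = k*(k + 2)*(k + 3)*(k + 4)*(k + 5)*(k + 7)/12.
Certificate R = B(k−1)f/C = k*(k + 2)*(k + 7)**2/(12*(k + 4)) gives s_k = k*(k + 7)/(3*(k**2 + 7*k + 6)).
Verify: 4*(k + 4)/(k**4 + 16*k**3 + 83*k**2 + 152*k + 84) matches t_k.

s_k = k*(k + 7)/(3*(k**2 + 7*k + 6))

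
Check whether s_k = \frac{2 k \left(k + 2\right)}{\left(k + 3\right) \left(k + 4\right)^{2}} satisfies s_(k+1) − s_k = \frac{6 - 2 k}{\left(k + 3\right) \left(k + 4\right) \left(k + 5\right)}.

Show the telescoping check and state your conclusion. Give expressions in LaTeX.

Invalid: residual \frac{8 \left(k^{2} + 3 k - 6\right)}{k^{5} + 21 k^{4} + 175 k^{3} + 723 k^{2} + 1480 k + 1200} ≠ 0.

s_(k+1) = 2*(k + 1)*(k + 3)/((k + 4)*(k + 5)**2)
s_(k+1) − s_k = 2*(-k*(k + 2)*(k + 5)**2 + (k + 1)*(k + 3)**2*(k + 4))/((k + 3)*(k + 4)**2*(k + 5)**2)
(s_(k+1) − s_k) − t_k = 8*(k**2 + 3*k - 6)/(k**5 + 21*k**4 + 175*k**3 + 723*k**2 + 1480*k + 1200)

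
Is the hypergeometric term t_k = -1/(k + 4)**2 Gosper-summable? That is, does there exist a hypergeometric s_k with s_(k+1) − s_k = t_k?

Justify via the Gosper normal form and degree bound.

Step 1: r(k) = (k + 4)**2/(k + 5)**2.
A = k**2 + 8*k + 16, B = k**2 + 10*k + 25, C = 1.
Set up (k**2 + 8*k + 16)·f(k+1) − (k**2 + 8*k + 16)·f(k) − (1) = 0.
deg f ≤ 0 (via 2,2,0).
Write f(k) = c0. Then LHS − RHS = -1, requiring -1 = 0: contradictory. No certificate.

No; the coefficient equations for f are inconsistent.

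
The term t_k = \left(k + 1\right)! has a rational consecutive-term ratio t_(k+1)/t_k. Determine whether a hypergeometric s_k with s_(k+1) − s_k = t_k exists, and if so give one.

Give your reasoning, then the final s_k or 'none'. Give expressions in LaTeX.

The ratio is k + 2.
Gosper form: A/B · C(k+1)/C(k) with A=k + 2, B=1, C=1.
Set up (k + 2)·f(k+1) − (1)·f(k) − (1) = 0.
Bound: deg f ≤ -1.
d = -1 < 0 ⇒ no nonzero polynomial f; not summable.

none — t_k is not Gosper-summable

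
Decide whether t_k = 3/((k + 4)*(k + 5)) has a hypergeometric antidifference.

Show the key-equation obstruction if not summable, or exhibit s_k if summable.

Step 1: r(k) = (k + 4)/(k + 6).
Factor: A=k + 4; B=k + 6; C=1.
Set up (k + 4)·f(k+1) − (k + 5)·f(k) − (1) = 0.
deg f ≤ 1 (via 1,1,0).
Coefficient equations give f(k) = k/4.
So s_k = (B(k−1)f/C)·t_k = (k*(k + 5)/4)·t_k = 3*k/(4*(k + 4)).
Check: Δs_k = 3/(k**2 + 9*k + 20). ✓

Yes. s_k = 3*k/(4*(k + 4)).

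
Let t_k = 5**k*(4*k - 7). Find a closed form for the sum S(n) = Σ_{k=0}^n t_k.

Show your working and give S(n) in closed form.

S(n) = 5*5**n*n - 10*5**n + 3

Compute t_(k+1)/t_k: get 5*(4*k - 3)/(4*k - 7).
So A=5 and B=1, with C=k - 7/4.
Need (5)·f(k+1) − (1)·f(k) = k - 7/4.
From deg A=0, deg B=0, deg C=1: d=1.
Solving with deg f ≤ 1: f(k) = (k - 3)/4.
Get s_k = R·t_k = 5**k*(k - 3) with R(k) = B(k−1)f(k)/C(k) = (k - 3)/(4*k - 7).
Δs = 5**k*(4*k - 7), as required.
Evaluate: s_(n+1) = 5**(n + 1)*(n - 2); subtract s_(0) = -3 ⇒ S(n) = 5*5**n*n - 10*5**n + 3.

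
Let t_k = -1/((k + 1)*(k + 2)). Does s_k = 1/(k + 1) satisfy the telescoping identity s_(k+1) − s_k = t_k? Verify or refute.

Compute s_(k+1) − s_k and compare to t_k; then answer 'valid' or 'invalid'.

valid (s_(k+1) − s_k reduces to t_k)

s_(k+1) = 1/(k + 2)
s_(k+1) − s_k = -1/((k + 1)*(k + 2))
(s_(k+1) − s_k) − t_k = 0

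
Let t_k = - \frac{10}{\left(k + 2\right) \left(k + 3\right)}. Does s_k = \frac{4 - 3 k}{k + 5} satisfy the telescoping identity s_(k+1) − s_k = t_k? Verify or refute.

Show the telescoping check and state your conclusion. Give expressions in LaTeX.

s_(k+1) = (1 - 3*k)/(k + 6)
s_(k+1) − s_k = -19/(k**2 + 11*k + 30)
(s_(k+1) − s_k) − t_k = 3*(-3*k**2 + 5*k + 62)/(k**4 + 16*k**3 + 91*k**2 + 216*k + 180)

Invalid: residual \frac{3 \left(- 3 k^{2} + 5 k + 62\right)}{k^{4} + 16 k^{3} + 91 k^{2} + 216 k + 180} ≠ 0.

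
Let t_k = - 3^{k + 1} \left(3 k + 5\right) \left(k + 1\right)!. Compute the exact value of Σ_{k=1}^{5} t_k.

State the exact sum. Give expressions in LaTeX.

Σ = -11022462

Step 1: r(k) = 3*(k + 2)*(3*k + 8)/(3*k + 5).
A = 3*k + 6, B = 1, C = k + 5/3.
Need (3*k + 6)·f(k+1) − (1)·f(k) = k + 5/3.
d = 0 from the (1,0,1) case.
Solve for f: f(k) = 1/3 (degree 0 ≤ 0).
So s_k = (B(k−1)f/C)·t_k = (1/(3*k + 5))·t_k = -3**(k + 1)*factorial(k + 1).
Δs = -3**(k + 1)*(3*k + 5)*factorial(k + 1), as required.
Sum = s_(6) − s_(1); s_(6) = -11022480, s_(1) = -18 ⇒ -11022462.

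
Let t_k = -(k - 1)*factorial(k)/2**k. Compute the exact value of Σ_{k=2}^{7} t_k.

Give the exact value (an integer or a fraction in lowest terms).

Σ = -314

The ratio is k*(k + 1)/(2*(k - 1)).
Factor: A=k/2 + 1/2; B=1; C=k - 1.
Set up (k/2 + 1/2)·f(k+1) − (1)·f(k) − (k - 1) = 0.
Degrees (1,0,1) ⇒ d ≤ 0.
Match coefficients ⇒ f(k) = 2.
Certificate R = B(k−1)f/C = 2/(k - 1) gives s_k = -2**(1 - k)*factorial(k).
Δs = -(k - 1)*factorial(k)/2**k, as required.
Evaluate s at k=8 and k=2: -315 and -1; difference -314.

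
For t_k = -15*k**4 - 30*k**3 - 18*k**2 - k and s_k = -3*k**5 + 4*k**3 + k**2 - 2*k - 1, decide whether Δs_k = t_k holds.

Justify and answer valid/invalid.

s_(k+1) = -2*k - 3*(k + 1)**5 + 4*(k + 1)**3 + (k + 1)**2 - 3
s_(k+1) − s_k = k*(-15*k**3 - 30*k**2 - 18*k - 1)
(s_(k+1) − s_k) − t_k = 0

Valid: the claim telescopes to t_k.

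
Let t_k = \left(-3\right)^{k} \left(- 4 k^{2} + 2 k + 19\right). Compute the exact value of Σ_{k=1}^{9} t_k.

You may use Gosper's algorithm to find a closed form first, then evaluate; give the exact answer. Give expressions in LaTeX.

Σ = 4487709

Compute t_(k+1)/t_k: get 3*(-4*k**2 - 6*k + 17)/(4*k**2 - 2*k - 19).
Take A(k)=-3, B(k)=1, C(k)=k**2 - k/2 - 19/4.
Key eq: (-3)·f(k+1) = (1)·f(k) + (k**2 - k/2 - 19/4).
From deg A=0, deg B=0, deg C=2: d=2.
Solving with deg f ≤ 2: f(k) = -(k**2 - 2*k - 4)/4.
So s_k = (B(k−1)f/C)·t_k = (-(k**2 - 2*k - 4)/(4*k**2 - 2*k - 19))·t_k = (-3)**k*(k**2 - 2*k - 4).
s_(k+1) − s_k = (-3)**k*(-4*k**2 + 2*k + 19) = t_k.
Telescoping: Σ = s_(10) − s_(1) = 4487724 − (15) = 4487709.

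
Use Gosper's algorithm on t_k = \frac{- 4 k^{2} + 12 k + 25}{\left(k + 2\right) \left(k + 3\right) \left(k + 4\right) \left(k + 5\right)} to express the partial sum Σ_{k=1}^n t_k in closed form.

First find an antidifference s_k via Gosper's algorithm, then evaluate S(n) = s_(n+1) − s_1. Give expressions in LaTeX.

t_(k+1)/t_k = (k + 2)*(12*k - 4*(k + 1)**2 + 37)/((k + 6)*(-4*k**2 + 12*k + 25)).
Normal form (A,B,C) = (k + 2, k + 6, k**2 - 3*k - 25/4).
f must satisfy (k + 2)·f(k+1) − (k + 5)·f(k) = k**2 - 3*k - 25/4.
deg f ≤ 3 (via 1,1,2).
Solving with deg f ≤ 3: f(k) = -k*(k**2 + 41*k + 58)/32.
R(k) = B(k−1)·f(k)/C(k) = -k*(k + 5)*(k**2 + 41*k + 58)/(8*(4*k**2 - 12*k - 25)); s_k = R·t_k = k*(k**2 + 41*k + 58)/(8*(k + 2)*(k + 3)*(k + 4)).
Verify: (-4*k**2 + 12*k + 25)/(k**4 + 14*k**3 + 71*k**2 + 154*k + 120) matches t_k.
Evaluate: s_(n+1) = (n**3 + 44*n**2 + 143*n + 100)/(8*(n**3 + 12*n**2 + 47*n + 60)); subtract s_(1) = 5/24 ⇒ S(n) = n*(-n**2 + 36*n + 97)/(12*(n**3 + 12*n**2 + 47*n + 60)).

S(n) = \frac{n \left(- n^{2} + 36 n + 97\right)}{12 \left(n^{3} + 12 n^{2} + 47 n + 60\right)}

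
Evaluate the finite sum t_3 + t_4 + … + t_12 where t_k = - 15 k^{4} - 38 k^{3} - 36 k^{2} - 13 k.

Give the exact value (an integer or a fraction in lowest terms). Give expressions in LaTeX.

Σ = -1165440

t_(k+1)/t_k = (15*k**3 + 83*k**2 + 157*k + 102)/(k*(15*k**2 + 23*k + 13)).
So A=1 and B=1, with C=k**4 + 38*k**3/15 + 12*k**2/5 + 13*k/15.
f must satisfy (1)·f(k+1) − (1)·f(k) = k**4 + 38*k**3/15 + 12*k**2/5 + 13*k/15.
deg f ≤ 5 (via 0,0,4).
Solve for f: f(k) = k*(k - 1)*(k + 1)*(3*k**2 + 2*k + 1)/15 (degree 5 ≤ 5).
Get s_k = R·t_k = k*(-3*k**4 - 2*k**3 + 2*k**2 + 2*k + 1) with R(k) = B(k−1)f(k)/C(k) = (k - 1)*(3*k**2 + 2*k + 1)/(15*k**2 + 23*k + 13).
Check: Δs_k = k*(-15*k**3 - 38*k**2 - 36*k - 13). ✓
Sum = s_(13) − s_(3); s_(13) = -1166256, s_(3) = -816 ⇒ -1165440.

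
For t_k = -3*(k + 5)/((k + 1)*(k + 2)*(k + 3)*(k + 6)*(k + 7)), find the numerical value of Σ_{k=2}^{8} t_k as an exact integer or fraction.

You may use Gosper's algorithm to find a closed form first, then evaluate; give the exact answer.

Σ = -259/26400

The ratio is (k + 1)*(k + 6)**2/((k + 4)*(k + 5)*(k + 8)).
Normal form (A,B,C) = (k + 1, k + 8, k**3 + 14*k**2 + 65*k + 100).
Need (k + 1)·f(k+1) − (k + 7)·f(k) = k**3 + 14*k**2 + 65*k + 100.
deg f ≤ 6 (via 1,1,3).
Match coefficients ⇒ f(k) = k*(k + 3)*(k + 4)**2*(k + 5)**2/36.
Certificate R = B(k−1)f/C = k*(k + 3)*(k + 4)*(k + 7)/36 gives s_k = k*(-k**2 - 9*k - 20)/(12*(k**3 + 9*k**2 + 20*k + 12)).
Δs = 3*(-k - 5)/(k**5 + 19*k**4 + 131*k**3 + 401*k**2 + 540*k + 252), as required.
Sum = s_(9) − s_(2); s_(9) = -91/1100, s_(2) = -7/96 ⇒ -259/26400.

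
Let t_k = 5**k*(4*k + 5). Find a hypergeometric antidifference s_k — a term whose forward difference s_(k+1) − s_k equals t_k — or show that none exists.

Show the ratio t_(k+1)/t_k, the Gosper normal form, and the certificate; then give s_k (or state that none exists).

r(k) = 5*(4*k + 9)/(4*k + 5) after simplifying.
So A=5 and B=1, with C=k + 5/4.
Set up (5)·f(k+1) − (1)·f(k) − (k + 5/4) = 0.
deg f ≤ 1 (via 0,0,1).
A polynomial solution: f(k) = k/4.
Certificate R = B(k−1)f/C = k/(4*k + 5) gives s_k = 5**k*k.
Check: Δs_k = 5**k*(4*k + 5). ✓

s_k = 5**k*k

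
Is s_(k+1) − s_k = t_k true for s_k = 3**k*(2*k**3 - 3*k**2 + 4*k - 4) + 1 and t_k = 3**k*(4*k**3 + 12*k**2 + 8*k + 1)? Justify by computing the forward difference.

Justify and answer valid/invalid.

valid; difference matches t_k

s_(k+1) = 3**(k + 1)*(4*k + 2*(k + 1)**3 - 3*(k + 1)**2) + 1
s_(k+1) − s_k = 3**k*(4*k**3 + 12*k**2 + 8*k + 1)
(s_(k+1) − s_k) − t_k = 0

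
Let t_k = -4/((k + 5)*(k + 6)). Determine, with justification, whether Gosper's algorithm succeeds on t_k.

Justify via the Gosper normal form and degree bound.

Yes. s_k = -4*k/(5*k + 25).

t_(k+1)/t_k = (k + 5)/(k + 7).
So A=k + 5 and B=k + 7, with C=1.
Set up (k + 5)·f(k+1) − (k + 6)·f(k) − (1) = 0.
d = 1 from the (1,1,0) case.
Match coefficients ⇒ f(k) = k/5.
Get s_k = R·t_k = -4*k/(5*k + 25) with R(k) = B(k−1)f(k)/C(k) = k*(k + 6)/5.
Δs = -4/(k**2 + 11*k + 30), as required.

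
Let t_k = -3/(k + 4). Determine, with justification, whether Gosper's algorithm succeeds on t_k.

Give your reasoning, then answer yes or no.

No; the coefficient equations for f are inconsistent.

Step 1: r(k) = (k + 4)/(k + 5).
A = k + 4, B = k + 5, C = 1.
Set up (k + 4)·f(k+1) − (k + 4)·f(k) − (1) = 0.
d = 0 from the (1,1,0) case.
Put f(k) = c0: A·f(k+1) − B(k−1)·f(k) − C = -1; need -1 = 0 — inconsistent ⇒ no f, not summable.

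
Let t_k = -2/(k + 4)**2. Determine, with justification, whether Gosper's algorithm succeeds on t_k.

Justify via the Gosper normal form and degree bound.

r(k) = (k + 4)**2/(k + 5)**2 after simplifying.
Normal form (A,B,C) = (k**2 + 8*k + 16, k**2 + 10*k + 25, 1).
Set up (k**2 + 8*k + 16)·f(k+1) − (k**2 + 8*k + 16)·f(k) − (1) = 0.
Degrees (2,2,0) ⇒ d ≤ 0.
Write f(k) = c0. Then LHS − RHS = -1, requiring -1 = 0: contradictory. No certificate.

No — key equation has no polynomial f.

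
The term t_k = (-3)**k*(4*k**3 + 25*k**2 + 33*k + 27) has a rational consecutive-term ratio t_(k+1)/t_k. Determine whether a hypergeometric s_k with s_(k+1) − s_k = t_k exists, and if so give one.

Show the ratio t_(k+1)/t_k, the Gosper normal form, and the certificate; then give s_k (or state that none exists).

Step 1: r(k) = 3*(-4*k**3 - 37*k**2 - 95*k - 89)/(4*k**3 + 25*k**2 + 33*k + 27).
Factor: A=-3; B=1; C=k**3 + 25*k**2/4 + 33*k/4 + 27/4.
Key eq: (-3)·f(k+1) = (1)·f(k) + (k**3 + 25*k**2/4 + 33*k/4 + 27/4).
d = 3 from the (0,0,3) case.
A polynomial solution: f(k) = -(k**3 + 4*k**2 + 3)/4.
Certificate R = B(k−1)f/C = -(k**3 + 4*k**2 + 3)/(4*k**3 + 25*k**2 + 33*k + 27) gives s_k = (-3)**k*(-k**3 - 4*k**2 - 3).
Verify: (-3)**k*(4*k**3 + 25*k**2 + 33*k + 27) matches t_k.

s_k = (-3)**k*(-k**3 - 4*k**2 - 3)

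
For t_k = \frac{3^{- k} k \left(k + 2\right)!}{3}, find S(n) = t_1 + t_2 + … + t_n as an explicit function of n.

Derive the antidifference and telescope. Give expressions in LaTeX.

The ratio is (k + 1)*(k + 3)/(3*k).
Take A(k)=k/3 + 1, B(k)=1, C(k)=k.
Need (k/3 + 1)·f(k+1) − (1)·f(k) = k.
d = 0 from the (1,0,1) case.
Solve for f: f(k) = 3 (degree 0 ≤ 0).
Certificate R = B(k−1)f/C = 3/k gives s_k = factorial(k + 2)/3**k.
Δs = k*factorial(k + 2)/(3*3**k), as required.
Σ_(k=1)^n t_k = s_(n+1) − s_(1) = (3**(-n - 1)*factorial(n + 3)) − (2), i.e. -2 + factorial(n + 3)/(3*3**n).

S(n) = -2 + \frac{3^{- n} \left(n + 3\right)!}{3}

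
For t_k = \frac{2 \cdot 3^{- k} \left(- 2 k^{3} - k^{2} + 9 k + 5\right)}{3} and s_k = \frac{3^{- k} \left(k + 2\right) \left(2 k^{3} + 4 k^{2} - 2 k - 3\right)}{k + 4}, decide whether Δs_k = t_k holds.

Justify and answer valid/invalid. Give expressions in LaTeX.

Invalid: residual \frac{2 \cdot 3^{- k} \left(4 k^{4} + 24 k^{3} + 2 k^{2} - 88 k - 49\right)}{3 \left(k^{2} + 9 k + 20\right)} ≠ 0.

s_(k+1) = (2*k**4 + 16*k**3 + 42*k**2 + 37*k + 3)/(3*3**k*(k + 5))
s_(k+1) − s_k = 2*(-2*k**5 - 15*k**4 - 16*k**3 + 68*k**2 + 137*k + 51)/(3*3**k*(k**2 + 9*k + 20))
(s_(k+1) − s_k) − t_k = 2*(4*k**4 + 24*k**3 + 2*k**2 - 88*k - 49)/(3*3**k*(k**2 + 9*k + 20))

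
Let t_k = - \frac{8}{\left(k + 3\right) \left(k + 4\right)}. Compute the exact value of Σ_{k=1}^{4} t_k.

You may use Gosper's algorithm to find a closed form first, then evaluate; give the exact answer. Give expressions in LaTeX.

Compute t_(k+1)/t_k: get (k + 3)/(k + 5).
Take A(k)=k + 3, B(k)=k + 5, C(k)=1.
Set up (k + 3)·f(k+1) − (k + 4)·f(k) − (1) = 0.
From deg A=1, deg B=1, deg C=0: d=1.
Solving with deg f ≤ 1: f(k) = k/3.
So s_k = (B(k−1)f/C)·t_k = (k*(k + 4)/3)·t_k = -8*k/(3*k + 9).
Δs = -8/(k**2 + 7*k + 12), as required.
Sum = s_(5) − s_(1); s_(5) = -5/3, s_(1) = -2/3 ⇒ -1.

Σ = -1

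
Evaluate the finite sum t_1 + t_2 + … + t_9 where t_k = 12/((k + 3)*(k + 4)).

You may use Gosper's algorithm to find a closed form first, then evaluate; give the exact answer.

Σ = 27/13

Compute t_(k+1)/t_k: get (k + 3)/(k + 5).
A = k + 3, B = k + 5, C = 1.
Solve (k + 3)·f(k+1) − (k + 4)·f(k) = 1.
d = 1 from the (1,1,0) case.
A polynomial solution: f(k) = k/3.
Get s_k = R·t_k = 4*k/(k + 3) with R(k) = B(k−1)f(k)/C(k) = k*(k + 4)/3.
Check: Δs_k = 12/(k**2 + 7*k + 12). ✓
Σ_(k=1)^(9) t_k = s_(10) − s_(1) = 40/13 − (1) = 27/13.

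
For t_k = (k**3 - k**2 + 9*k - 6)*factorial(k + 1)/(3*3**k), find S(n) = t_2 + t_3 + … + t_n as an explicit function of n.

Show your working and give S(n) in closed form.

S(n) = -8/3 + n**2*factorial(n + 2)/(3*3**n) + factorial(n + 2)/3**n

Compute t_(k+1)/t_k: get (k + 2)*(9*k + (k + 1)**3 - (k + 1)**2 + 3)/(3*(k**3 - k**2 + 9*k - 6)).
Factor: A=k/3 + 2/3; B=1; C=k**3 - k**2 + 9*k - 6.
f must satisfy (k/3 + 2/3)·f(k+1) − (1)·f(k) = k**3 - k**2 + 9*k - 6.
From deg A=1, deg B=0, deg C=3: d=2.
A polynomial solution: f(k) = 3*(k**2 - 2*k + 4).
Then R = B(k−1)f/C = 3*(k**2 - 2*k + 4)/(k**3 - k**2 + 9*k - 6), so s_k = R(k)·t_k = (k**2 - 2*k + 4)*factorial(k + 1)/3**k.
s_(k+1) − s_k = (k**3 - k**2 + 9*k - 6)*factorial(k + 1)/(3*3**k) = t_k.
Telescope: S(n) = s_(n+1) − s_(2) = 3**(-n - 1)*(n**2 + 3)*factorial(n + 2) − (8/3) = -8/3 + n**2*factorial(n + 2)/(3*3**n) + factorial(n + 2)/3**n.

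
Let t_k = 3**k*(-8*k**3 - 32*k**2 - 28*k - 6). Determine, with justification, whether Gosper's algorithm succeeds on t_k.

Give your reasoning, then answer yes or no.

Yes. s_k = 3**k*(-4*k**3 + 2*k**2 - 2*k + 3).

The ratio is 3*(4*k**3 + 28*k**2 + 58*k + 37)/(4*k**3 + 16*k**2 + 14*k + 3).
A = 3, B = 1, C = k**3 + 4*k**2 + 7*k/2 + 3/4.
f must satisfy (3)·f(k+1) − (1)·f(k) = k**3 + 4*k**2 + 7*k/2 + 3/4.
Degrees (0,0,3) ⇒ d ≤ 3.
Solve for f: f(k) = (4*k**3 - 2*k**2 + 2*k - 3)/8 (degree 3 ≤ 3).
Get s_k = R·t_k = 3**k*(-4*k**3 + 2*k**2 - 2*k + 3) with R(k) = B(k−1)f(k)/C(k) = (4*k**3 - 2*k**2 + 2*k - 3)/(2*(4*k**3 + 16*k**2 + 14*k + 3)).
Check: Δs_k = 3**k*(-8*k**3 - 32*k**2 - 28*k - 6). ✓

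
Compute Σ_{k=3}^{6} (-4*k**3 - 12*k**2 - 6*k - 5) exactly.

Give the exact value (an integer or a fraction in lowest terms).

Σ = -2888

The ratio is (4*k**3 + 24*k**2 + 42*k + 27)/(4*k**3 + 12*k**2 + 6*k + 5).
Normal form (A,B,C) = (1, 1, k**3 + 3*k**2 + 3*k/2 + 5/4).
f must satisfy (1)·f(k+1) − (1)·f(k) = k**3 + 3*k**2 + 3*k/2 + 5/4.
d = 4 from the (0,0,3) case.
Solve for f: f(k) = k*(k**3 + 2*k**2 - 2*k + 4)/4 (degree 4 ≤ 4).
R(k) = B(k−1)·f(k)/C(k) = k*(k**3 + 2*k**2 - 2*k + 4)/(4*k**3 + 12*k**2 + 6*k + 5); s_k = R·t_k = k*(-k**3 - 2*k**2 + 2*k - 4).
Check: Δs_k = -4*k**3 - 12*k**2 - 6*k - 5. ✓
Sum = s_(7) − s_(3); s_(7) = -3017, s_(3) = -129 ⇒ -2888.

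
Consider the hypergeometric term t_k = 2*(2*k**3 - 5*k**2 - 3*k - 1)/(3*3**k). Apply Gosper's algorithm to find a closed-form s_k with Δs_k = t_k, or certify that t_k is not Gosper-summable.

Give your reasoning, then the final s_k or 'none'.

Compute t_(k+1)/t_k: get (2*k**3 + k**2 - 7*k - 7)/(3*(2*k**3 - 5*k**2 - 3*k - 1)).
Gosper form: A/B · C(k+1)/C(k) with A=1/3, B=1, C=k**3 - 5*k**2/2 - 3*k/2 - 1/2.
Solve (1/3)·f(k+1) − (1)·f(k) = k**3 - 5*k**2/2 - 3*k/2 - 1/2.
Degrees (0,0,3) ⇒ d ≤ 3.
A polynomial solution: f(k) = -3*(k**3 - k**2 - k - 1)/2.
So s_k = (B(k−1)f/C)·t_k = (-3*(k**3 - k**2 - k - 1)/(2*k**3 - 5*k**2 - 3*k - 1))·t_k = 2*(-k**3 + k**2 + k + 1)/3**k.
Δs = 2*(2*k**3 - 5*k**2 - 3*k - 1)/(3*3**k), as required.

s_k = 2*(-k**3 + k**2 + k + 1)/3**k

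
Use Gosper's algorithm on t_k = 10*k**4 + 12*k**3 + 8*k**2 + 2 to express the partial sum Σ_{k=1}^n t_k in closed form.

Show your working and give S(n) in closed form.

S(n) = n*(2*n**4 + 8*n**3 + 12*n**2 + 7*n + 3)

The ratio is (5*k**4 + 26*k**3 + 52*k**2 + 46*k + 16)/(5*k**4 + 6*k**3 + 4*k**2 + 1).
Take A(k)=1, B(k)=1, C(k)=k**4 + 6*k**3/5 + 4*k**2/5 + 1/5.
Set up (1)·f(k+1) − (1)·f(k) − (k**4 + 6*k**3/5 + 4*k**2/5 + 1/5) = 0.
d = 5 from the (0,0,4) case.
Match coefficients ⇒ f(k) = k*(2*k**4 - 2*k**3 - k + 3)/10.
So s_k = (B(k−1)f/C)·t_k = (k*(2*k**4 - 2*k**3 - k + 3)/(2*(5*k**4 + 6*k**3 + 4*k**2 + 1)))·t_k = k*(2*k**4 - 2*k**3 - k + 3).
Δs = 10*k**4 + 12*k**3 + 8*k**2 + 2, as required.
s_(n+1) = 2*n**5 + 8*n**4 + 12*n**3 + 7*n**2 + 3*n + 2 and s_(1) = 2, so S(n) = n*(2*n**4 + 8*n**3 + 12*n**2 + 7*n + 3).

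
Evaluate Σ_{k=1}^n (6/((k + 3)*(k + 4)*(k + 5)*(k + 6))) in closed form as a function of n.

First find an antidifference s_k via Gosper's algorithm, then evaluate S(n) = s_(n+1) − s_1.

S(n) = n*(n**2 + 15*n + 74)/(60*(n**3 + 15*n**2 + 74*n + 120))

r(k) = (k + 3)/(k + 7) after simplifying.
So A=k + 3 and B=k + 7, with C=1.
Key eq: (k + 3)·f(k+1) = (k + 6)·f(k) + (1).
d = 3 from the (1,1,0) case.
Match coefficients ⇒ f(k) = k*(k**2 + 12*k + 47)/180.
Certificate R = B(k−1)f/C = k*(k + 6)*(k**2 + 12*k + 47)/180 gives s_k = k*(k**2 + 12*k + 47)/(30*(k + 3)*(k + 4)*(k + 5)).
Δs = 6/(k**4 + 18*k**3 + 119*k**2 + 342*k + 360), as required.
Telescope: S(n) = s_(n+1) − s_(1) = (n**3 + 15*n**2 + 74*n + 60)/(30*(n**3 + 15*n**2 + 74*n + 120)) − (1/60) = n*(n**2 + 15*n + 74)/(60*(n**3 + 15*n**2 + 74*n + 120)).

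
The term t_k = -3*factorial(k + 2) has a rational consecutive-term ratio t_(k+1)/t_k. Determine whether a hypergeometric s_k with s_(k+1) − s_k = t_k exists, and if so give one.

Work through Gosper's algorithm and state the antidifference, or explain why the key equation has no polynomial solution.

no hypergeometric antidifference exists

Compute t_(k+1)/t_k: get k + 3.
Factor: A=k + 3; B=1; C=1.
Solve (k + 3)·f(k+1) − (1)·f(k) = 1.
From deg A=1, deg B=0, deg C=0: d=-1.
deg f ≤ -1 is impossible — no certificate.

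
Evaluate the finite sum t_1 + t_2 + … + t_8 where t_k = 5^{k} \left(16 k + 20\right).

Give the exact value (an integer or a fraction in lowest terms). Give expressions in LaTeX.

Σ = 70312480

t_(k+1)/t_k = 5*(4*k + 9)/(4*k + 5).
Gosper form: A/B · C(k+1)/C(k) with A=5, B=1, C=k + 5/4.
f must satisfy (5)·f(k+1) − (1)·f(k) = k + 5/4.
From deg A=0, deg B=0, deg C=1: d=1.
Coefficient equations give f(k) = k/4.
So s_k = (B(k−1)f/C)·t_k = (k/(4*k + 5))·t_k = 4*5**k*k.
Verify: 5**k*(16*k + 20) matches t_k.
Sum = s_(9) − s_(1); s_(9) = 70312500, s_(1) = 20 ⇒ 70312480.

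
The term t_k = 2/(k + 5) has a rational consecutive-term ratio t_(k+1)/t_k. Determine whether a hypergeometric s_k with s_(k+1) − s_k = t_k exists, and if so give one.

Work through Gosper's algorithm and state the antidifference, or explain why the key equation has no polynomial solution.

Ratio r(k) = (k + 5)/(k + 6).
Gosper form: A/B · C(k+1)/C(k) with A=k + 5, B=k + 6, C=1.
Need (k + 5)·f(k+1) − (k + 5)·f(k) = 1.
deg f ≤ 0 (via 1,1,0).
Generic f = c0 gives residual -1; -1 = 0 cannot hold, so t_k is not Gosper-summable.

no hypergeometric antidifference exists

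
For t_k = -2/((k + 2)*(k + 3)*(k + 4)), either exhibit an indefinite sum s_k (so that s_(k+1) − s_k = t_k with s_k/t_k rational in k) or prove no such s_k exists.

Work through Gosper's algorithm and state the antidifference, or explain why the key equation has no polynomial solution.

s_k = k*(-k - 5)/(6*(k + 2)*(k + 3))

r(k) = (k + 2)/(k + 5) after simplifying.
Gosper form: A/B · C(k+1)/C(k) with A=k + 2, B=k + 5, C=1.
Solve (k + 2)·f(k+1) − (k + 4)·f(k) = 1.
Degrees (1,1,0) ⇒ d ≤ 2.
Match coefficients ⇒ f(k) = k*(k + 5)/12.
Get s_k = R·t_k = k*(-k - 5)/(6*(k + 2)*(k + 3)) with R(k) = B(k−1)f(k)/C(k) = k*(k + 4)*(k + 5)/12.
Check: Δs_k = -2/(k**3 + 9*k**2 + 26*k + 24). ✓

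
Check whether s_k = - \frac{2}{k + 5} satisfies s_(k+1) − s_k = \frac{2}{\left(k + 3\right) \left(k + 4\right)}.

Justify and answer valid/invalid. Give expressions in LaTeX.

Invalid: residual \frac{4 \left(- 2 k - 9\right)}{k^{4} + 18 k^{3} + 119 k^{2} + 342 k + 360} ≠ 0.

s_(k+1) = -2/(k + 6)
s_(k+1) − s_k = 2/((k + 5)*(k + 6))
(s_(k+1) − s_k) − t_k = 4*(-2*k - 9)/(k**4 + 18*k**3 + 119*k**2 + 342*k + 360)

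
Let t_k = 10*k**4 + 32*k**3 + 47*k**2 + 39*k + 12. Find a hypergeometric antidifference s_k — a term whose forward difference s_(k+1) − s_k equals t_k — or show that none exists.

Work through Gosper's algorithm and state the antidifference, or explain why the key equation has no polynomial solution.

t_(k+1)/t_k = (10*k**4 + 72*k**3 + 203*k**2 + 269*k + 140)/(10*k**4 + 32*k**3 + 47*k**2 + 39*k + 12).
Gosper form: A/B · C(k+1)/C(k) with A=1, B=1, C=k**4 + 16*k**3/5 + 47*k**2/10 + 39*k/10 + 6/5.
Solve (1)·f(k+1) − (1)·f(k) = k**4 + 16*k**3/5 + 47*k**2/10 + 39*k/10 + 6/5.
From deg A=0, deg B=0, deg C=4: d=5.
Coefficient equations give f(k) = k**2*(2*k**3 + 3*k**2 + 3*k + 4)/10.
Then R = B(k−1)f/C = k**2*(2*k**3 + 3*k**2 + 3*k + 4)/(10*k**4 + 32*k**3 + 47*k**2 + 39*k + 12), so s_k = R(k)·t_k = k**2*(2*k**3 + 3*k**2 + 3*k + 4).
Check: Δs_k = 10*k**4 + 32*k**3 + 47*k**2 + 39*k + 12. ✓

s_k = k**2*(2*k**3 + 3*k**2 + 3*k + 4)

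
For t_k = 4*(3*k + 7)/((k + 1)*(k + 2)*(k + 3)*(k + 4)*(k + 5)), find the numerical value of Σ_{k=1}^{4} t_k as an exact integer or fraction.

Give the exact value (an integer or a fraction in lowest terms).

Σ = 49/540

Compute t_(k+1)/t_k: get (k + 1)*(3*k + 10)/((k + 6)*(3*k + 7)).
So A=k + 1 and B=k + 6, with C=k + 7/3.
Set up (k + 1)·f(k+1) − (k + 5)·f(k) − (k + 7/3) = 0.
d = 4 from the (1,1,1) case.
Solve for f: f(k) = k*(k + 2)*(k**2 + 8*k + 19)/36 (degree 4 ≤ 4).
Get s_k = R·t_k = k*(k**2 + 8*k + 19)/(3*(k**3 + 8*k**2 + 19*k + 12)) with R(k) = B(k−1)f(k)/C(k) = k*(k + 2)*(k + 5)*(k**2 + 8*k + 19)/(12*(3*k + 7)).
Verify: 4*(3*k + 7)/(k**5 + 15*k**4 + 85*k**3 + 225*k**2 + 274*k + 120) matches t_k.
Sum = s_(5) − s_(1); s_(5) = 35/108, s_(1) = 7/30 ⇒ 49/540.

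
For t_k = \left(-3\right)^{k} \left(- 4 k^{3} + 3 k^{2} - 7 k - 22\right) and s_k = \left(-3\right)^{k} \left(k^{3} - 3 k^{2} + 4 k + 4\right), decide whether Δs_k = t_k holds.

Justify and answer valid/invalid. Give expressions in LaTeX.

Valid — Δs_k = t_k.

s_(k+1) = (-3)**(k + 1)*(k**3 + k + 6)
s_(k+1) − s_k = (-3)**k*(-4*k**3 + 3*k**2 - 7*k - 22)
(s_(k+1) − s_k) − t_k = 0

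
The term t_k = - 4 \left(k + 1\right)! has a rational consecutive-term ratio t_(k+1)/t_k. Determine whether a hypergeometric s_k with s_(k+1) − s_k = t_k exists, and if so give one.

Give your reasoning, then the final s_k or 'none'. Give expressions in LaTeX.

none — t_k is not Gosper-summable

r(k) = k + 2 after simplifying.
Normal form (A,B,C) = (k + 2, 1, 1).
Need (k + 2)·f(k+1) − (1)·f(k) = 1.
Degrees (1,0,0) ⇒ d ≤ -1.
deg f ≤ -1 is impossible — no certificate.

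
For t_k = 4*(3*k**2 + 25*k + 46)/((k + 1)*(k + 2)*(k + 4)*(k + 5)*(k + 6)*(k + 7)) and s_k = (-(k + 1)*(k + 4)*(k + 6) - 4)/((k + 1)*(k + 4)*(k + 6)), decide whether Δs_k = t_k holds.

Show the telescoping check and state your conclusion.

s_(k+1) = (-(k + 2)*(k + 5)*(k + 7) - 4)/((k + 2)*(k + 5)*(k + 7))
s_(k+1) − s_k = 4*(3*k**2 + 25*k + 46)/(k**6 + 25*k**5 + 247*k**4 + 1219*k**3 + 3112*k**2 + 3796*k + 1680)
(s_(k+1) − s_k) − t_k = 0

Valid — Δs_k = t_k.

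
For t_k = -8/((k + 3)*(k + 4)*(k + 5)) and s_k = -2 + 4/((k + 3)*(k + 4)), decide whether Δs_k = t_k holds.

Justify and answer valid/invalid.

s_(k+1) = -2 + 4/((k + 4)*(k + 5))
s_(k+1) − s_k = -8/(k**3 + 12*k**2 + 47*k + 60)
(s_(k+1) − s_k) − t_k = 0

valid (s_(k+1) − s_k reduces to t_k)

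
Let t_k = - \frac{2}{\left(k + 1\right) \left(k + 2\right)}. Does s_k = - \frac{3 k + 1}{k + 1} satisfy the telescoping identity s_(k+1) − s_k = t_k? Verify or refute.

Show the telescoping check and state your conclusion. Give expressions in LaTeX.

s_(k+1) = (-3*k - 4)/(k + 2)
s_(k+1) − s_k = -2/(k**2 + 3*k + 2)
(s_(k+1) − s_k) − t_k = 0

Valid: the claim telescopes to t_k.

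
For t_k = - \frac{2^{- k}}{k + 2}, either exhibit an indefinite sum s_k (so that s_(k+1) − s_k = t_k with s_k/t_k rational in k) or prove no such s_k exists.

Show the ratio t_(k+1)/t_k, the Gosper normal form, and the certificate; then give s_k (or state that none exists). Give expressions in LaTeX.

Compute t_(k+1)/t_k: get (k + 2)/(2*(k + 3)).
Take A(k)=k/2 + 1, B(k)=k + 3, C(k)=1.
Need (k/2 + 1)·f(k+1) − (k + 2)·f(k) = 1.
deg f ≤ -1 (via 1,1,0).
deg f ≤ -1 is impossible — no certificate.

no hypergeometric antidifference exists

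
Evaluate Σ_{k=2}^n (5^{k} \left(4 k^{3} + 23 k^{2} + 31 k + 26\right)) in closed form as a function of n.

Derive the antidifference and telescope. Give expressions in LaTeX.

S(n) = 5 \cdot 5^{n} n^{3} + 25 \cdot 5^{n} n^{2} + 30 \cdot 5^{n} n + 30 \cdot 5^{n} - 450

r(k) = 5*(4*k**3 + 35*k**2 + 89*k + 84)/(4*k**3 + 23*k**2 + 31*k + 26) after simplifying.
Normal form (A,B,C) = (5, 1, k**3 + 23*k**2/4 + 31*k/4 + 13/2).
Key eq: (5)·f(k+1) = (1)·f(k) + (k**3 + 23*k**2/4 + 31*k/4 + 13/2).
Bound: deg f ≤ 3.
Solve for f: f(k) = (k**3 + 2*k**2 - k + 4)/4 (degree 3 ≤ 3).
Then R = B(k−1)f/C = (k**3 + 2*k**2 - k + 4)/(4*k**3 + 23*k**2 + 31*k + 26), so s_k = R(k)·t_k = 5**k*(k**3 + 2*k**2 - k + 4).
Δs = 5**k*(4*k**3 + 23*k**2 + 31*k + 26), as required.
Evaluate: s_(n+1) = 5**(n + 1)*(n**3 + 5*n**2 + 6*n + 6); subtract s_(2) = 450 ⇒ S(n) = 5*5**n*n**3 + 25*5**n*n**2 + 30*5**n*n + 30*5**n - 450.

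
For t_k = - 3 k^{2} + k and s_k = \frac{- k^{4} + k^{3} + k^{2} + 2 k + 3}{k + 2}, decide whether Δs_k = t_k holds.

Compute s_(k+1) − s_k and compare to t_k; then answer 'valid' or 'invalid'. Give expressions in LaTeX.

Invalid: residual \frac{2 k^{3} + 7 k^{2} - 3 k + 3}{k^{2} + 5 k + 6} ≠ 0.

s_(k+1) = (-k**4 - 3*k**3 - 2*k**2 + 3*k + 6)/(k + 3)
s_(k+1) − s_k = 3*(-k**4 - 4*k**3 - 2*k**2 + k + 1)/(k**2 + 5*k + 6)
(s_(k+1) − s_k) − t_k = (2*k**3 + 7*k**2 - 3*k + 3)/(k**2 + 5*k + 6)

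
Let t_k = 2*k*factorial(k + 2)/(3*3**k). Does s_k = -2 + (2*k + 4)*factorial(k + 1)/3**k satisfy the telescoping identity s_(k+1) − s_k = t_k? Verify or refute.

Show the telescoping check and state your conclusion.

s_(k+1) = 3**(-k - 1)*(2*k + 6)*factorial(k + 2) - 2
s_(k+1) − s_k = 2*k*factorial(k + 2)/(3*3**k)
(s_(k+1) − s_k) − t_k = 0

Valid: the claim telescopes to t_k.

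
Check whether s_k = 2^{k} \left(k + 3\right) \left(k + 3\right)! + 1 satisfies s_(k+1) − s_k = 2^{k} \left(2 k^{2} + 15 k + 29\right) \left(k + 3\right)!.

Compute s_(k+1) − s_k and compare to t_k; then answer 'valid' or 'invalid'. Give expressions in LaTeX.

s_(k+1) = 2**(k + 1)*(k + 4)*factorial(k + 4) + 1
s_(k+1) − s_k = 2**k*(2*k**2 + 15*k + 29)*factorial(k + 3)
(s_(k+1) − s_k) − t_k = 0

valid (s_(k+1) − s_k reduces to t_k)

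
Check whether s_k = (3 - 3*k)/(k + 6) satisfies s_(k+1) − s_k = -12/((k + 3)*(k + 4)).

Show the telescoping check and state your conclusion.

Invalid: residual 9*(-k**2 + k + 28)/(k**4 + 20*k**3 + 145*k**2 + 450*k + 504) ≠ 0.

s_(k+1) = -3*k/(k + 7)
s_(k+1) − s_k = -21/(k**2 + 13*k + 42)
(s_(k+1) − s_k) − t_k = 9*(-k**2 + k + 28)/(k**4 + 20*k**3 + 145*k**2 + 450*k + 504)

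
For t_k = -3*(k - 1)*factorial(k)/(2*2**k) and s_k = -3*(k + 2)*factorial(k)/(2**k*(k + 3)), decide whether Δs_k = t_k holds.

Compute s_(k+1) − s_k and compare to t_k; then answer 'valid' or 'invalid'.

s_(k+1) = -3*(k + 3)*factorial(k + 1)/(2*2**k*(k + 4))
s_(k+1) − s_k = -3*(k**3 + 5*k**2 + 3*k - 7)*factorial(k)/(2*2**k*(k + 3)*(k + 4))
(s_(k+1) − s_k) − t_k = 3*(k**2 + 2*k - 5)*factorial(k)/(2*2**k*(k + 3)*(k + 4))

Invalid: residual 3*(k**2 + 2*k - 5)*factorial(k)/(2*2**k*(k + 3)*(k + 4)) ≠ 0.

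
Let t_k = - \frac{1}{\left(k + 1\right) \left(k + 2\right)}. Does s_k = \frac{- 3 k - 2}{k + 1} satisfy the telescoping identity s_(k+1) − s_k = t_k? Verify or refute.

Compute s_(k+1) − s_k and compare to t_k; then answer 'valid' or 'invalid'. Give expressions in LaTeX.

s_(k+1) = (-3*k - 5)/(k + 2)
s_(k+1) − s_k = -1/(k**2 + 3*k + 2)
(s_(k+1) − s_k) − t_k = 0

valid; difference matches t_k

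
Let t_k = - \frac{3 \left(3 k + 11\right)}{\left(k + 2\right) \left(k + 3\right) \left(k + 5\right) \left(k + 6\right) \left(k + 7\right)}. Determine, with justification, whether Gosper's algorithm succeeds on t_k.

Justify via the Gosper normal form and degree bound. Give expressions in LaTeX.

t_(k+1)/t_k = (k + 2)*(k + 5)*(3*k + 14)/((k + 4)*(k + 8)*(3*k + 11)).
Take A(k)=k + 2, B(k)=k + 8, C(k)=k**2 + 23*k/3 + 44/3.
Set up (k + 2)·f(k+1) − (k + 7)·f(k) − (k**2 + 23*k/3 + 44/3) = 0.
Bound: deg f ≤ 5.
Coefficient equations give f(k) = k*(k + 3)*(k + 4)*(k**2 + 13*k + 52)/180.
R(k) = B(k−1)·f(k)/C(k) = k*(k + 3)*(k + 7)*(k**2 + 13*k + 52)/(60*(3*k + 11)); s_k = R·t_k = k*(-k**2 - 13*k - 52)/(20*(k**3 + 13*k**2 + 52*k + 60)).
Δs = 3*(-3*k - 11)/(k**5 + 23*k**4 + 203*k**3 + 853*k**2 + 1692*k + 1260), as required.

Yes. s_k = \frac{k \left(- k^{2} - 13 k - 52\right)}{20 \left(k^{3} + 13 k^{2} + 52 k + 60\right)}.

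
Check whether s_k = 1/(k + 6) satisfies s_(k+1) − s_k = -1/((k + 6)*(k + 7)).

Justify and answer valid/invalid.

s_(k+1) = 1/(k + 7)
s_(k+1) − s_k = -1/((k + 6)*(k + 7))
(s_(k+1) − s_k) − t_k = 0

Valid: the claim telescopes to t_k.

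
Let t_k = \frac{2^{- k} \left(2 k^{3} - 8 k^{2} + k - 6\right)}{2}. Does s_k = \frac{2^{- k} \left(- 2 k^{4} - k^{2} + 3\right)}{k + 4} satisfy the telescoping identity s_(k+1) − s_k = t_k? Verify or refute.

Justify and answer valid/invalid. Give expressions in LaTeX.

Invalid: residual \frac{3 \cdot 2^{- k} \left(- 2 k^{4} - 4 k^{3} + 35 k^{2} - 4 k + 30\right)}{2 \left(k^{2} + 9 k + 20\right)} ≠ 0.

s_(k+1) = (-2*(k + 1)**4 - (k + 1)**2 + 3)/(2*2**k*(k + 5))
s_(k+1) − s_k = (2*k**5 + 4*k**4 - 43*k**3 - 52*k**2 - 46*k - 30)/(2*2**k*(k**2 + 9*k + 20))
(s_(k+1) − s_k) − t_k = 3*(-2*k**4 - 4*k**3 + 35*k**2 - 4*k + 30)/(2*2**k*(k**2 + 9*k + 20))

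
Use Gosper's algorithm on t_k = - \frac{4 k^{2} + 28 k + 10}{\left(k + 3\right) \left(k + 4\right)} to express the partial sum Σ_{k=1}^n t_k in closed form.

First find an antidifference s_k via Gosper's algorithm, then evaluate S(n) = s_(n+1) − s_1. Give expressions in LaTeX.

Compute t_(k+1)/t_k: get (k + 3)*(14*k + 2*(k + 1)**2 + 19)/((k + 5)*(2*k**2 + 14*k + 5)).
Normal form (A,B,C) = (k + 3, k + 5, k**2 + 7*k + 5/2).
Need (k + 3)·f(k+1) − (k + 4)·f(k) = k**2 + 7*k + 5/2.
Degrees (1,1,2) ⇒ d ≤ 2.
Solve for f: f(k) = k*(6*k - 1)/6 (degree 2 ≤ 2).
So s_k = (B(k−1)f/C)·t_k = (k*(k + 4)*(6*k - 1)/(3*(2*k**2 + 14*k + 5)))·t_k = 2*k*(1 - 6*k)/(3*(k + 3)).
Check: Δs_k = 2*(-2*k**2 - 14*k - 5)/(k**2 + 7*k + 12). ✓
Σ_(k=1)^n t_k = s_(n+1) − s_(1) = (2*(-6*n**2 - 11*n - 5)/(3*(n + 4))) − (-5/6), i.e. n*(-8*n - 13)/(2*(n + 4)).

S(n) = \frac{n \left(- 8 n - 13\right)}{2 \left(n + 4\right)}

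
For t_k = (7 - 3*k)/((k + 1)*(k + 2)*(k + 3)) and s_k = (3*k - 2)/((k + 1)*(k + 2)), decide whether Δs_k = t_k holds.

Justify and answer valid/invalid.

s_(k+1) = (3*k + 1)/((k + 2)*(k + 3))
s_(k+1) − s_k = (7 - 3*k)/(k**3 + 6*k**2 + 11*k + 6)
(s_(k+1) − s_k) − t_k = 0

Valid: the claim telescopes to t_k.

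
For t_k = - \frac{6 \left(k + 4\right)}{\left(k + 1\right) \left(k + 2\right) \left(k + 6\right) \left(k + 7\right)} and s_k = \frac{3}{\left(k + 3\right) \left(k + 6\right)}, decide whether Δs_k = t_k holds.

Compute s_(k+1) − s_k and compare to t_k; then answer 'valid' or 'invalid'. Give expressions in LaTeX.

Invalid: residual \frac{6 \left(3 k^{2} + 23 k + 38\right)}{k^{6} + 23 k^{5} + 207 k^{4} + 925 k^{3} + 2144 k^{2} + 2412 k + 1008} ≠ 0.

s_(k+1) = 3/((k + 4)*(k + 7))
s_(k+1) − s_k = 6*(-k - 5)/(k**4 + 20*k**3 + 145*k**2 + 450*k + 504)
(s_(k+1) − s_k) − t_k = 6*(3*k**2 + 23*k + 38)/(k**6 + 23*k**5 + 207*k**4 + 925*k**3 + 2144*k**2 + 2412*k + 1008)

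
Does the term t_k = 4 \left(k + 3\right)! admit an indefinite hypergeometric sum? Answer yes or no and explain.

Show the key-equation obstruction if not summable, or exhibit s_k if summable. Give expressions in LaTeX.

The ratio is k + 4.
Factor: A=k + 4; B=1; C=1.
Key eq: (k + 4)·f(k+1) = (1)·f(k) + (1).
deg f ≤ -1 (via 1,0,0).
deg f ≤ -1 is impossible — no certificate.

No — negative degree bound, so no certificate f.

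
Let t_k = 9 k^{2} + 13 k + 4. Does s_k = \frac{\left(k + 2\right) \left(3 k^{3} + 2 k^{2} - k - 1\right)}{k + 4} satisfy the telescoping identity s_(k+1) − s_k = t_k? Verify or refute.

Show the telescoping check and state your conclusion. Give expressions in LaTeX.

s_(k+1) = (3*k**4 + 20*k**3 + 45*k**2 + 39*k + 9)/(k + 5)
s_(k+1) − s_k = (9*k**4 + 82*k**3 + 207*k**2 + 182*k + 46)/(k**2 + 9*k + 20)
(s_(k+1) − s_k) − t_k = 2*(-6*k**3 - 47*k**2 - 57*k - 17)/(k**2 + 9*k + 20)

Invalid: residual \frac{2 \left(- 6 k^{3} - 47 k^{2} - 57 k - 17\right)}{k^{2} + 9 k + 20} ≠ 0.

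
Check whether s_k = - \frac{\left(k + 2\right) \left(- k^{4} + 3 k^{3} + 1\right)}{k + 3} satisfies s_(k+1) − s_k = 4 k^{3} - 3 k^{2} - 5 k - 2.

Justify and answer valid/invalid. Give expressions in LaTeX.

Invalid: residual \frac{- 3 k^{4} - 12 k^{3} + 14 k^{2} + 17 k + 5}{k^{2} + 7 k + 12} ≠ 0.

s_(k+1) = -(k + 3)*(-(k + 1)**4 + 3*(k + 1)**3 + 1)/(k + 4)
s_(k+1) − s_k = (4*k**5 + 22*k**4 + 10*k**3 - 59*k**2 - 57*k - 19)/(k**2 + 7*k + 12)
(s_(k+1) − s_k) − t_k = (-3*k**4 - 12*k**3 + 14*k**2 + 17*k + 5)/(k**2 + 7*k + 12)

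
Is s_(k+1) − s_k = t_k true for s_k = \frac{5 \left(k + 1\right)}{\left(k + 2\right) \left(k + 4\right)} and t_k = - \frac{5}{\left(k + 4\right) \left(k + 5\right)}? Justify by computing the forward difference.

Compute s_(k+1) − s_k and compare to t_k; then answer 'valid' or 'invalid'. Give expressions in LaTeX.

Invalid: residual \frac{5 \left(2 k + 7\right)}{k^{4} + 14 k^{3} + 71 k^{2} + 154 k + 120} ≠ 0.

s_(k+1) = 5*(k + 2)/((k + 3)*(k + 5))
s_(k+1) − s_k = 5*(-k**2 - 3*k + 1)/(k**4 + 14*k**3 + 71*k**2 + 154*k + 120)
(s_(k+1) − s_k) − t_k = 5*(2*k + 7)/(k**4 + 14*k**3 + 71*k**2 + 154*k + 120)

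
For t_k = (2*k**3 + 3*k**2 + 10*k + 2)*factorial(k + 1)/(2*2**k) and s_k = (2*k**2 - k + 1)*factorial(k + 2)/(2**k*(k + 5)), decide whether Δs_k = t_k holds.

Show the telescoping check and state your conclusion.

Invalid: residual -3*(2*k**4 + 13*k**3 + 21*k**2 + 54*k + 8)*factorial(k + 1)/(2*2**k*(k + 5)*(k + 6)) ≠ 0.

s_(k+1) = (2*k**2 + 3*k + 2)*factorial(k + 3)/(2*2**k*(k + 6))
s_(k+1) − s_k = (2*k**4 + 15*k**3 + 34*k**2 + 71*k + 18)*factorial(k + 2)/(2*2**k*(k + 5)*(k + 6))
(s_(k+1) − s_k) − t_k = -3*(2*k**4 + 13*k**3 + 21*k**2 + 54*k + 8)*factorial(k + 1)/(2*2**k*(k + 5)*(k + 6))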